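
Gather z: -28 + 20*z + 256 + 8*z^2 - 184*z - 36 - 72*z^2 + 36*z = -64*z^2 - 128*z + 192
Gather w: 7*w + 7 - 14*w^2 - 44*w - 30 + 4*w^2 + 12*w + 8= -10*w^2 - 25*w - 15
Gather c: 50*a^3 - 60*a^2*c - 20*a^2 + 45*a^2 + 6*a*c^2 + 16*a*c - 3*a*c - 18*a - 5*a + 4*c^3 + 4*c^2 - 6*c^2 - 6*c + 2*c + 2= 50*a^3 + 25*a^2 - 23*a + 4*c^3 + c^2*(6*a - 2) + c*(-60*a^2 + 13*a - 4) + 2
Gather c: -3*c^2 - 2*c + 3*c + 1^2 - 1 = -3*c^2 + c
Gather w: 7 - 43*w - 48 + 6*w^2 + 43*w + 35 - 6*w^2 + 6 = 0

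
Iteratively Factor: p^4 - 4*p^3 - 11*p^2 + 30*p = (p - 5)*(p^3 + p^2 - 6*p) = (p - 5)*(p - 2)*(p^2 + 3*p) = (p - 5)*(p - 2)*(p + 3)*(p)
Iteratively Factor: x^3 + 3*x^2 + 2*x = (x)*(x^2 + 3*x + 2) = x*(x + 1)*(x + 2)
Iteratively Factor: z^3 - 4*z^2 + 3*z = (z - 1)*(z^2 - 3*z) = z*(z - 1)*(z - 3)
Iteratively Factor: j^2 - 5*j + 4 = (j - 4)*(j - 1)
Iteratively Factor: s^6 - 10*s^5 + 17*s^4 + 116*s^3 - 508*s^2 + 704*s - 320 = (s - 2)*(s^5 - 8*s^4 + s^3 + 118*s^2 - 272*s + 160) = (s - 2)*(s + 4)*(s^4 - 12*s^3 + 49*s^2 - 78*s + 40) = (s - 5)*(s - 2)*(s + 4)*(s^3 - 7*s^2 + 14*s - 8) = (s - 5)*(s - 4)*(s - 2)*(s + 4)*(s^2 - 3*s + 2) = (s - 5)*(s - 4)*(s - 2)*(s - 1)*(s + 4)*(s - 2)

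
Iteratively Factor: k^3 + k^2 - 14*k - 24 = (k + 2)*(k^2 - k - 12) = (k + 2)*(k + 3)*(k - 4)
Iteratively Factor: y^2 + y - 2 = (y + 2)*(y - 1)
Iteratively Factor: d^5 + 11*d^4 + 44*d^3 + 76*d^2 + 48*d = (d)*(d^4 + 11*d^3 + 44*d^2 + 76*d + 48) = d*(d + 3)*(d^3 + 8*d^2 + 20*d + 16) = d*(d + 2)*(d + 3)*(d^2 + 6*d + 8) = d*(d + 2)*(d + 3)*(d + 4)*(d + 2)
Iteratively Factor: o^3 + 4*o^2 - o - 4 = (o + 4)*(o^2 - 1) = (o + 1)*(o + 4)*(o - 1)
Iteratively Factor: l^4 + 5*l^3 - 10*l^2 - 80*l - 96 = (l + 3)*(l^3 + 2*l^2 - 16*l - 32) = (l + 3)*(l + 4)*(l^2 - 2*l - 8) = (l + 2)*(l + 3)*(l + 4)*(l - 4)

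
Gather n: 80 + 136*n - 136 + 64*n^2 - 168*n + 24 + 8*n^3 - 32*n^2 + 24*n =8*n^3 + 32*n^2 - 8*n - 32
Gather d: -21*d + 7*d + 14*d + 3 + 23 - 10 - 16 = 0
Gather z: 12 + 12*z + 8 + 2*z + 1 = 14*z + 21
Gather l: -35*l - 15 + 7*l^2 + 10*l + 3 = 7*l^2 - 25*l - 12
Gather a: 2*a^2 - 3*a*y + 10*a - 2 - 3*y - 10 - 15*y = 2*a^2 + a*(10 - 3*y) - 18*y - 12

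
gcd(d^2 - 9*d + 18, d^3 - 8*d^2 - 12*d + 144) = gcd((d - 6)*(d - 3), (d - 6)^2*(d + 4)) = d - 6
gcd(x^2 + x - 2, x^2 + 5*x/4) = 1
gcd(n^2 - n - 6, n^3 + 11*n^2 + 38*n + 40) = n + 2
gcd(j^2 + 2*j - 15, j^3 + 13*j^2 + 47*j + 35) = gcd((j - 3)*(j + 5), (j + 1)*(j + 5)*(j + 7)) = j + 5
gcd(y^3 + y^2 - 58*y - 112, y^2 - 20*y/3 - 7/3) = 1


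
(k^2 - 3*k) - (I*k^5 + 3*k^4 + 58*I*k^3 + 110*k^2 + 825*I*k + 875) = -I*k^5 - 3*k^4 - 58*I*k^3 - 109*k^2 - 3*k - 825*I*k - 875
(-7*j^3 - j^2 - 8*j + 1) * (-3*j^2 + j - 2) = 21*j^5 - 4*j^4 + 37*j^3 - 9*j^2 + 17*j - 2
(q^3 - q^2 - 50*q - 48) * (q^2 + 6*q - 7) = q^5 + 5*q^4 - 63*q^3 - 341*q^2 + 62*q + 336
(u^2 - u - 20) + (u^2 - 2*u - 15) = 2*u^2 - 3*u - 35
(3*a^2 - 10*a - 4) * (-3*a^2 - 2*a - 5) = -9*a^4 + 24*a^3 + 17*a^2 + 58*a + 20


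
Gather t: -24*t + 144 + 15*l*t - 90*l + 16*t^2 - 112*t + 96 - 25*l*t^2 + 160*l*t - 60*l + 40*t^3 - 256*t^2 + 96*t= -150*l + 40*t^3 + t^2*(-25*l - 240) + t*(175*l - 40) + 240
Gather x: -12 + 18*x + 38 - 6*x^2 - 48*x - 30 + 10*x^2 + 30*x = 4*x^2 - 4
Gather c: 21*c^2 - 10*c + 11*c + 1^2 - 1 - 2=21*c^2 + c - 2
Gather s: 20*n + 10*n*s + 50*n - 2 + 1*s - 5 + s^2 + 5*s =70*n + s^2 + s*(10*n + 6) - 7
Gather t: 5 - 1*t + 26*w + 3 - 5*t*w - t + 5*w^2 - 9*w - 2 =t*(-5*w - 2) + 5*w^2 + 17*w + 6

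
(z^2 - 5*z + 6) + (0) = z^2 - 5*z + 6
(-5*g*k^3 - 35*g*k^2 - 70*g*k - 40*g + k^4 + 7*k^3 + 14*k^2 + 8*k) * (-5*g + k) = 25*g^2*k^3 + 175*g^2*k^2 + 350*g^2*k + 200*g^2 - 10*g*k^4 - 70*g*k^3 - 140*g*k^2 - 80*g*k + k^5 + 7*k^4 + 14*k^3 + 8*k^2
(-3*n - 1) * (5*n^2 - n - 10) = -15*n^3 - 2*n^2 + 31*n + 10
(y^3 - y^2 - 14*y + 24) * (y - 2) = y^4 - 3*y^3 - 12*y^2 + 52*y - 48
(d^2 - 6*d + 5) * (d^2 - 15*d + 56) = d^4 - 21*d^3 + 151*d^2 - 411*d + 280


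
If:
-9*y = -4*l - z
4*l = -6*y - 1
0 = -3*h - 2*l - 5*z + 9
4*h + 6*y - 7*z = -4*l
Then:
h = 233/134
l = -63/268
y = -2/201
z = 57/67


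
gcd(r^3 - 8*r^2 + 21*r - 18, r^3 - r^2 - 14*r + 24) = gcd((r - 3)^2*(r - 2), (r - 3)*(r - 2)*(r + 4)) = r^2 - 5*r + 6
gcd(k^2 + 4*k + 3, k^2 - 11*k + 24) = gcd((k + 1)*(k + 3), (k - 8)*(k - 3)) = 1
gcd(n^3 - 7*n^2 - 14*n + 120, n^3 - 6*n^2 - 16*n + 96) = n^2 - 2*n - 24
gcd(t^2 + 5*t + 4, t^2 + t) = t + 1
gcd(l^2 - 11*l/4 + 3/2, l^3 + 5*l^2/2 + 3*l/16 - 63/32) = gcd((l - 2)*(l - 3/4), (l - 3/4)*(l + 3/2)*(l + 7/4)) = l - 3/4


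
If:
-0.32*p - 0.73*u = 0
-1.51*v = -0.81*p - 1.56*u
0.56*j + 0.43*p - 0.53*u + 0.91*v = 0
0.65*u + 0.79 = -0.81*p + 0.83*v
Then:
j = 2.29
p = -1.73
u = 0.76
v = -0.14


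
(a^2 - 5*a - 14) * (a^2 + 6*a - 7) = a^4 + a^3 - 51*a^2 - 49*a + 98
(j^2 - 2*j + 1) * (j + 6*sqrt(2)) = j^3 - 2*j^2 + 6*sqrt(2)*j^2 - 12*sqrt(2)*j + j + 6*sqrt(2)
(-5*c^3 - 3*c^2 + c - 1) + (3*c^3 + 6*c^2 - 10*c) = -2*c^3 + 3*c^2 - 9*c - 1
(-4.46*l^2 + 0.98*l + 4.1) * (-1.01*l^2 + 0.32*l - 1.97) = 4.5046*l^4 - 2.417*l^3 + 4.9588*l^2 - 0.6186*l - 8.077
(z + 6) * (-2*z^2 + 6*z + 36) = -2*z^3 - 6*z^2 + 72*z + 216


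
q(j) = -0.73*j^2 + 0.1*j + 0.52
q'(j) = 0.1 - 1.46*j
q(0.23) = 0.50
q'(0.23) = -0.24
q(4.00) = -10.76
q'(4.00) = -5.74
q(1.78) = -1.61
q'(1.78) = -2.50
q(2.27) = -3.01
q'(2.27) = -3.21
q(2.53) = -3.90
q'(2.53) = -3.59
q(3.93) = -10.36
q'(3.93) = -5.64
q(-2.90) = -5.91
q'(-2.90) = 4.33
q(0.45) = 0.42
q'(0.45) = -0.56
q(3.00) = -5.75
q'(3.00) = -4.28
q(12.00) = -103.40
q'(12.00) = -17.42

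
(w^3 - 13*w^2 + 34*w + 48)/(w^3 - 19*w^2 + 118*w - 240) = (w + 1)/(w - 5)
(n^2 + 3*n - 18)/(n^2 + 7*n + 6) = (n - 3)/(n + 1)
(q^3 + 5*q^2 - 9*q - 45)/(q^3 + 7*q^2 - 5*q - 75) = (q + 3)/(q + 5)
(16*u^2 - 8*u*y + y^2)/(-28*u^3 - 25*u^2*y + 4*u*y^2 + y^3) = (-4*u + y)/(7*u^2 + 8*u*y + y^2)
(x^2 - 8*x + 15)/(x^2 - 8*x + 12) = (x^2 - 8*x + 15)/(x^2 - 8*x + 12)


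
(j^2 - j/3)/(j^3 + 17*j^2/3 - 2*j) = 1/(j + 6)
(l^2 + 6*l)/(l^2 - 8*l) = (l + 6)/(l - 8)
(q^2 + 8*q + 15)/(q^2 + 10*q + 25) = (q + 3)/(q + 5)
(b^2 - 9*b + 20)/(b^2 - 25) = (b - 4)/(b + 5)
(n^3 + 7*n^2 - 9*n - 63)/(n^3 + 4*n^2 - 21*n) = (n + 3)/n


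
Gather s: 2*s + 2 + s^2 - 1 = s^2 + 2*s + 1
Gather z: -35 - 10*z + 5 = -10*z - 30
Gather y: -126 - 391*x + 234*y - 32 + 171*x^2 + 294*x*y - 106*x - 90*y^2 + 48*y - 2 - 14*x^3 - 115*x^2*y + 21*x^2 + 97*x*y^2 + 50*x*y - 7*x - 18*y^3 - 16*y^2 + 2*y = -14*x^3 + 192*x^2 - 504*x - 18*y^3 + y^2*(97*x - 106) + y*(-115*x^2 + 344*x + 284) - 160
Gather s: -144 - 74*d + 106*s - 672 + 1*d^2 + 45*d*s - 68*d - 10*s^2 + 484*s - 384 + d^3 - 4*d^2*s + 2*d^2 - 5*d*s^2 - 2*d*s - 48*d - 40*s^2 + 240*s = d^3 + 3*d^2 - 190*d + s^2*(-5*d - 50) + s*(-4*d^2 + 43*d + 830) - 1200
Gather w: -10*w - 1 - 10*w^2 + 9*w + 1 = -10*w^2 - w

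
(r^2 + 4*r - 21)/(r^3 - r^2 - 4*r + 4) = (r^2 + 4*r - 21)/(r^3 - r^2 - 4*r + 4)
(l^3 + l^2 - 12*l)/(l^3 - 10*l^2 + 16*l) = (l^2 + l - 12)/(l^2 - 10*l + 16)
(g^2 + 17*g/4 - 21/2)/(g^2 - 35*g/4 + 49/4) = (g + 6)/(g - 7)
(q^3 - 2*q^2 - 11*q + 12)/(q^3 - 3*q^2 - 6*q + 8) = (q + 3)/(q + 2)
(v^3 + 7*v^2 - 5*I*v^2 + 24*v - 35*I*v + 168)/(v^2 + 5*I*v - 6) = (v^2 + v*(7 - 8*I) - 56*I)/(v + 2*I)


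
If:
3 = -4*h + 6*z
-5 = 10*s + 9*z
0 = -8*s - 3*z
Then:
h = -61/28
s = 5/14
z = -20/21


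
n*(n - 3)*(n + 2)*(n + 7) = n^4 + 6*n^3 - 13*n^2 - 42*n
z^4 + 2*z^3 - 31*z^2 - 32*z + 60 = (z - 5)*(z - 1)*(z + 2)*(z + 6)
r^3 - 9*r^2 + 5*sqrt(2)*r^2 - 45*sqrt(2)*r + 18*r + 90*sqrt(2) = (r - 6)*(r - 3)*(r + 5*sqrt(2))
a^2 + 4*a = a*(a + 4)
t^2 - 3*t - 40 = (t - 8)*(t + 5)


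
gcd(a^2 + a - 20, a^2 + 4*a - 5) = a + 5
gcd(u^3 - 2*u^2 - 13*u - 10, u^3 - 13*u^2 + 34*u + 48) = u + 1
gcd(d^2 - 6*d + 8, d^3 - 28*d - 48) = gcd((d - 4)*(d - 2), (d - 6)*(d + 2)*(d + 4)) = 1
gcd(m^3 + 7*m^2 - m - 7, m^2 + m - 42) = m + 7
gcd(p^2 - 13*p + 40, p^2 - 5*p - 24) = p - 8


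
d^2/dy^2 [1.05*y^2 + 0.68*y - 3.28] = 2.10000000000000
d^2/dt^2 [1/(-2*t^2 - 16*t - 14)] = (t^2 + 8*t - 4*(t + 4)^2 + 7)/(t^2 + 8*t + 7)^3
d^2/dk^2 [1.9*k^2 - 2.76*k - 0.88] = 3.80000000000000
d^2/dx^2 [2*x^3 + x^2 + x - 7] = 12*x + 2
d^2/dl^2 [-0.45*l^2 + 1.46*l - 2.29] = -0.900000000000000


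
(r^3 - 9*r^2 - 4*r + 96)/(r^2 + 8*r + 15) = (r^2 - 12*r + 32)/(r + 5)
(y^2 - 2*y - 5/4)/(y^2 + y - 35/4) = (2*y + 1)/(2*y + 7)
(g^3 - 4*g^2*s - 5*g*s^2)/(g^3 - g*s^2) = (-g + 5*s)/(-g + s)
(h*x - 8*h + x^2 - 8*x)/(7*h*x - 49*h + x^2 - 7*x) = (h*x - 8*h + x^2 - 8*x)/(7*h*x - 49*h + x^2 - 7*x)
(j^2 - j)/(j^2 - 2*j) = (j - 1)/(j - 2)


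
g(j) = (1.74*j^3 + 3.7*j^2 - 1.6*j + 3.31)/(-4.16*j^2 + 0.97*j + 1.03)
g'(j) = (8.32*j - 0.97)*(1.74*j^3 + 3.7*j^2 - 1.6*j + 3.31)/(-4.16*j^2 + 0.97*j + 1.03)^2 + (5.22*j^2 + 7.4*j - 1.6)/(-4.16*j^2 + 0.97*j + 1.03)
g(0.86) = -4.76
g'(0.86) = 17.19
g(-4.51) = 0.84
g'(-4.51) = -0.44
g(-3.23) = 0.25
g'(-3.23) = -0.48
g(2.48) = -2.20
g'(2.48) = -0.26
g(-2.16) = -0.32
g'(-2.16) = -0.62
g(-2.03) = -0.40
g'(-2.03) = -0.67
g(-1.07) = -1.49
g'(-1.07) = -2.35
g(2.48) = -2.20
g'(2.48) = -0.26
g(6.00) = -3.52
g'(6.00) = -0.41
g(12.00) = -6.01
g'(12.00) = -0.42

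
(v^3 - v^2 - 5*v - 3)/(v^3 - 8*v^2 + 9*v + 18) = (v + 1)/(v - 6)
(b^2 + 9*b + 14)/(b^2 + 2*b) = (b + 7)/b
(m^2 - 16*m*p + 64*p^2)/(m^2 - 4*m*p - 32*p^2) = (m - 8*p)/(m + 4*p)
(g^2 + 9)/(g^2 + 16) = (g^2 + 9)/(g^2 + 16)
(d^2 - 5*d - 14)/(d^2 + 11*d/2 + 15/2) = 2*(d^2 - 5*d - 14)/(2*d^2 + 11*d + 15)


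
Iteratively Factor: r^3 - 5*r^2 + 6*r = (r - 3)*(r^2 - 2*r) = r*(r - 3)*(r - 2)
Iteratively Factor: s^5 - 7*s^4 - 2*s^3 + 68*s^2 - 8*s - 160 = (s - 5)*(s^4 - 2*s^3 - 12*s^2 + 8*s + 32) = (s - 5)*(s - 2)*(s^3 - 12*s - 16) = (s - 5)*(s - 2)*(s + 2)*(s^2 - 2*s - 8) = (s - 5)*(s - 4)*(s - 2)*(s + 2)*(s + 2)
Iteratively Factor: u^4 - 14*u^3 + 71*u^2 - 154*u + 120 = (u - 4)*(u^3 - 10*u^2 + 31*u - 30) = (u - 5)*(u - 4)*(u^2 - 5*u + 6) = (u - 5)*(u - 4)*(u - 3)*(u - 2)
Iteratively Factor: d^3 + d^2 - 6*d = (d)*(d^2 + d - 6) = d*(d - 2)*(d + 3)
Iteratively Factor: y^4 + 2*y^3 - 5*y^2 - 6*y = (y)*(y^3 + 2*y^2 - 5*y - 6) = y*(y - 2)*(y^2 + 4*y + 3) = y*(y - 2)*(y + 1)*(y + 3)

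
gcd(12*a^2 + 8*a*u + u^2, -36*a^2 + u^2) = 6*a + u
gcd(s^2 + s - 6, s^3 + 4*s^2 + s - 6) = s + 3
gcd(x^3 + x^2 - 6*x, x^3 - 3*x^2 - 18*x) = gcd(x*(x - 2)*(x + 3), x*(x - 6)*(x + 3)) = x^2 + 3*x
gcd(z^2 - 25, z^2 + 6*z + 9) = 1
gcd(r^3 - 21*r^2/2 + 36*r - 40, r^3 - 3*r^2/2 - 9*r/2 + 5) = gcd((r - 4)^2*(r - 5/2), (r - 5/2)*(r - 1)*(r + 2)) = r - 5/2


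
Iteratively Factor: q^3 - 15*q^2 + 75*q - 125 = (q - 5)*(q^2 - 10*q + 25) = (q - 5)^2*(q - 5)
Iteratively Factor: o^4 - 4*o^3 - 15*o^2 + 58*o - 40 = (o + 4)*(o^3 - 8*o^2 + 17*o - 10) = (o - 2)*(o + 4)*(o^2 - 6*o + 5) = (o - 5)*(o - 2)*(o + 4)*(o - 1)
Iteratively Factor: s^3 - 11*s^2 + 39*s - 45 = (s - 3)*(s^2 - 8*s + 15) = (s - 3)^2*(s - 5)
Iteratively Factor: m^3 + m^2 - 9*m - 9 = (m + 3)*(m^2 - 2*m - 3) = (m - 3)*(m + 3)*(m + 1)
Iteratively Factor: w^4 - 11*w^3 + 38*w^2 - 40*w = (w - 4)*(w^3 - 7*w^2 + 10*w) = w*(w - 4)*(w^2 - 7*w + 10) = w*(w - 5)*(w - 4)*(w - 2)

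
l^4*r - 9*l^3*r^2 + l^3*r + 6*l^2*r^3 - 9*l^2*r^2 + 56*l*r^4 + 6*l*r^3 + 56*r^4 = (l - 7*r)*(l - 4*r)*(l + 2*r)*(l*r + r)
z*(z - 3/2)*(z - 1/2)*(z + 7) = z^4 + 5*z^3 - 53*z^2/4 + 21*z/4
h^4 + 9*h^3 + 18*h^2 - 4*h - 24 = (h - 1)*(h + 2)^2*(h + 6)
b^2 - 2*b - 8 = (b - 4)*(b + 2)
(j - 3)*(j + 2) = j^2 - j - 6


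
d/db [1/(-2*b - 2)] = 1/(2*(b + 1)^2)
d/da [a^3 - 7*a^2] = a*(3*a - 14)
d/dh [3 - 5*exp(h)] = -5*exp(h)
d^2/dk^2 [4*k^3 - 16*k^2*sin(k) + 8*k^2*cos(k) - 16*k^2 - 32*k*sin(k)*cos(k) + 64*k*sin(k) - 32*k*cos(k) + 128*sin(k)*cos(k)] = 16*k^2*sin(k) - 8*k^2*cos(k) - 96*k*sin(k) + 64*k*sin(2*k) - 32*k*cos(k) + 24*k + 32*sin(k) - 256*sin(2*k) + 144*cos(k) - 64*cos(2*k) - 32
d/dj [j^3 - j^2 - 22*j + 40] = 3*j^2 - 2*j - 22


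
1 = 1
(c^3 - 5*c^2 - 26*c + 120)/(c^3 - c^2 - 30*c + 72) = (c^2 - c - 30)/(c^2 + 3*c - 18)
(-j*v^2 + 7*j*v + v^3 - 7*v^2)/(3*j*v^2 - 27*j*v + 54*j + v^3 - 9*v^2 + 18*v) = v*(-j*v + 7*j + v^2 - 7*v)/(3*j*v^2 - 27*j*v + 54*j + v^3 - 9*v^2 + 18*v)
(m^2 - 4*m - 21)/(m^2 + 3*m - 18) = (m^2 - 4*m - 21)/(m^2 + 3*m - 18)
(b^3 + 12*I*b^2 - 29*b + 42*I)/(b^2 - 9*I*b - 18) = (-b^3 - 12*I*b^2 + 29*b - 42*I)/(-b^2 + 9*I*b + 18)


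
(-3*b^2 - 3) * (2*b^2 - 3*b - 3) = -6*b^4 + 9*b^3 + 3*b^2 + 9*b + 9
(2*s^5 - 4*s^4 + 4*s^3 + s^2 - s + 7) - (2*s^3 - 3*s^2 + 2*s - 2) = 2*s^5 - 4*s^4 + 2*s^3 + 4*s^2 - 3*s + 9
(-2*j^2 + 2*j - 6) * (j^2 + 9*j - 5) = -2*j^4 - 16*j^3 + 22*j^2 - 64*j + 30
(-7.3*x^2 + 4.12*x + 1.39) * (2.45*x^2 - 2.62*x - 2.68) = -17.885*x^4 + 29.22*x^3 + 12.1751*x^2 - 14.6834*x - 3.7252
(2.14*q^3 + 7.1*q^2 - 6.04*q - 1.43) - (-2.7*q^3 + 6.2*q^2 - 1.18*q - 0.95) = 4.84*q^3 + 0.899999999999999*q^2 - 4.86*q - 0.48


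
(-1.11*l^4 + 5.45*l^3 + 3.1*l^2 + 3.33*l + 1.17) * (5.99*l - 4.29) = -6.6489*l^5 + 37.4074*l^4 - 4.8115*l^3 + 6.6477*l^2 - 7.2774*l - 5.0193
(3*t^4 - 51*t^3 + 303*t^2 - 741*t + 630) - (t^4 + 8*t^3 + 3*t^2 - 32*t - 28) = 2*t^4 - 59*t^3 + 300*t^2 - 709*t + 658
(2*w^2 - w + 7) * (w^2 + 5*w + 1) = 2*w^4 + 9*w^3 + 4*w^2 + 34*w + 7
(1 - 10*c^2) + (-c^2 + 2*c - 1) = -11*c^2 + 2*c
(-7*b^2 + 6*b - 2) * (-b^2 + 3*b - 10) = 7*b^4 - 27*b^3 + 90*b^2 - 66*b + 20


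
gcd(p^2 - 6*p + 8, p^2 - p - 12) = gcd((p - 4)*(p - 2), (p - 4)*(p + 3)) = p - 4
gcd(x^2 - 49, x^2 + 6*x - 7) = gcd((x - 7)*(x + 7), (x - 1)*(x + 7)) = x + 7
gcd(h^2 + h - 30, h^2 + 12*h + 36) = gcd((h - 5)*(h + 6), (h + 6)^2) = h + 6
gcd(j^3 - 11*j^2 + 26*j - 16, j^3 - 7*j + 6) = j^2 - 3*j + 2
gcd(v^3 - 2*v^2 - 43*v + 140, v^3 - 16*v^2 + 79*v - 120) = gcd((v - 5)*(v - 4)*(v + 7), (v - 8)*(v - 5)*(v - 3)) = v - 5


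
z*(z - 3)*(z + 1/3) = z^3 - 8*z^2/3 - z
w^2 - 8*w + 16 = (w - 4)^2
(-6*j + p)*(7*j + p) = -42*j^2 + j*p + p^2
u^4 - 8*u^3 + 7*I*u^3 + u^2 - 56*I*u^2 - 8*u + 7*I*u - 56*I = (u - 8)*(u - I)*(u + I)*(u + 7*I)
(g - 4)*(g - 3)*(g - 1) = g^3 - 8*g^2 + 19*g - 12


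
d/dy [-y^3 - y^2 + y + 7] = -3*y^2 - 2*y + 1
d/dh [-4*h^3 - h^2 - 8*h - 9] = -12*h^2 - 2*h - 8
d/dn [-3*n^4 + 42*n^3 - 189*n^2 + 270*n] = -12*n^3 + 126*n^2 - 378*n + 270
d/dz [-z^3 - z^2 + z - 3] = -3*z^2 - 2*z + 1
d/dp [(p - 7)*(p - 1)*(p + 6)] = 3*p^2 - 4*p - 41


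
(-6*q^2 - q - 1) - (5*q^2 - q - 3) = 2 - 11*q^2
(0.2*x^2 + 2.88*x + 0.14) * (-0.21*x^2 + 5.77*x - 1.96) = -0.042*x^4 + 0.5492*x^3 + 16.1962*x^2 - 4.837*x - 0.2744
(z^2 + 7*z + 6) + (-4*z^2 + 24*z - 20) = -3*z^2 + 31*z - 14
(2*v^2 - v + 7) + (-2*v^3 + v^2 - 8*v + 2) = -2*v^3 + 3*v^2 - 9*v + 9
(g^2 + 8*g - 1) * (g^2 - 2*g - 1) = g^4 + 6*g^3 - 18*g^2 - 6*g + 1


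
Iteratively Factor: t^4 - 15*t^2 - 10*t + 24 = (t - 1)*(t^3 + t^2 - 14*t - 24) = (t - 1)*(t + 2)*(t^2 - t - 12) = (t - 4)*(t - 1)*(t + 2)*(t + 3)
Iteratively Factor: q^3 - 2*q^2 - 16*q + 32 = (q - 4)*(q^2 + 2*q - 8) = (q - 4)*(q - 2)*(q + 4)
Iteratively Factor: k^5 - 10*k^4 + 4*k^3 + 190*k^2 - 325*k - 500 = (k - 5)*(k^4 - 5*k^3 - 21*k^2 + 85*k + 100) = (k - 5)*(k + 1)*(k^3 - 6*k^2 - 15*k + 100) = (k - 5)*(k + 1)*(k + 4)*(k^2 - 10*k + 25) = (k - 5)^2*(k + 1)*(k + 4)*(k - 5)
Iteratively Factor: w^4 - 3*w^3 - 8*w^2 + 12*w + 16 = (w - 4)*(w^3 + w^2 - 4*w - 4) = (w - 4)*(w + 1)*(w^2 - 4) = (w - 4)*(w + 1)*(w + 2)*(w - 2)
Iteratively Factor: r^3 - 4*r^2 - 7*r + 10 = (r - 5)*(r^2 + r - 2) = (r - 5)*(r - 1)*(r + 2)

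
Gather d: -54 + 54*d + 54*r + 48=54*d + 54*r - 6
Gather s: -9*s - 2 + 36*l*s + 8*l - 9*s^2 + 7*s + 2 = 8*l - 9*s^2 + s*(36*l - 2)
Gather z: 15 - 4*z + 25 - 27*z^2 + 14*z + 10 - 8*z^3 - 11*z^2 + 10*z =-8*z^3 - 38*z^2 + 20*z + 50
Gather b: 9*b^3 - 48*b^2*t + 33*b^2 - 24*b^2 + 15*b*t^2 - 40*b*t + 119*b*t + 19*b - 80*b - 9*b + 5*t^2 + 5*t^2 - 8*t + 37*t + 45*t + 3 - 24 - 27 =9*b^3 + b^2*(9 - 48*t) + b*(15*t^2 + 79*t - 70) + 10*t^2 + 74*t - 48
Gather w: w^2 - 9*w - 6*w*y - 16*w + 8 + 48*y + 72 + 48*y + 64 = w^2 + w*(-6*y - 25) + 96*y + 144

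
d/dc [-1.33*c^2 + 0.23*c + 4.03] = 0.23 - 2.66*c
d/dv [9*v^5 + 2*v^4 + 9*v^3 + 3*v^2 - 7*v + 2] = 45*v^4 + 8*v^3 + 27*v^2 + 6*v - 7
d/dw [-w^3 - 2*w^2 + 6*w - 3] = -3*w^2 - 4*w + 6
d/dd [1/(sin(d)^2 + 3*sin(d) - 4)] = -(2*sin(d) + 3)*cos(d)/(sin(d)^2 + 3*sin(d) - 4)^2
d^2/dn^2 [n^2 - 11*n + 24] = 2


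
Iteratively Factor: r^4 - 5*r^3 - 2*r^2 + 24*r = (r - 3)*(r^3 - 2*r^2 - 8*r) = (r - 4)*(r - 3)*(r^2 + 2*r) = (r - 4)*(r - 3)*(r + 2)*(r)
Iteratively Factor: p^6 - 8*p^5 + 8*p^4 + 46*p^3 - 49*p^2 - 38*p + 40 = (p + 2)*(p^5 - 10*p^4 + 28*p^3 - 10*p^2 - 29*p + 20) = (p - 1)*(p + 2)*(p^4 - 9*p^3 + 19*p^2 + 9*p - 20) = (p - 1)^2*(p + 2)*(p^3 - 8*p^2 + 11*p + 20) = (p - 4)*(p - 1)^2*(p + 2)*(p^2 - 4*p - 5) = (p - 4)*(p - 1)^2*(p + 1)*(p + 2)*(p - 5)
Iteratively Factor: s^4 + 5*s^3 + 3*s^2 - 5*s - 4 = (s + 1)*(s^3 + 4*s^2 - s - 4) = (s + 1)^2*(s^2 + 3*s - 4) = (s - 1)*(s + 1)^2*(s + 4)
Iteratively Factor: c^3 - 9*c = (c - 3)*(c^2 + 3*c) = (c - 3)*(c + 3)*(c)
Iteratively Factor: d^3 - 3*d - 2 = (d + 1)*(d^2 - d - 2) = (d - 2)*(d + 1)*(d + 1)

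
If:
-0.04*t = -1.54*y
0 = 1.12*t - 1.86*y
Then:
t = 0.00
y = 0.00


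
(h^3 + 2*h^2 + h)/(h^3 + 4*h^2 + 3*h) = (h + 1)/(h + 3)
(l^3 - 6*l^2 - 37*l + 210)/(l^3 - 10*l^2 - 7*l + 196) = (l^2 + l - 30)/(l^2 - 3*l - 28)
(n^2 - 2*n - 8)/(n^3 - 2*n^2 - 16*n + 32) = (n + 2)/(n^2 + 2*n - 8)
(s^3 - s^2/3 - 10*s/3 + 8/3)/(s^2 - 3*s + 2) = (3*s^2 + 2*s - 8)/(3*(s - 2))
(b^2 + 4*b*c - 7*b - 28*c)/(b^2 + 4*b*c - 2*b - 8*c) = (b - 7)/(b - 2)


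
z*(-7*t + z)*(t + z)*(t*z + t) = -7*t^3*z^2 - 7*t^3*z - 6*t^2*z^3 - 6*t^2*z^2 + t*z^4 + t*z^3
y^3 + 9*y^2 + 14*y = y*(y + 2)*(y + 7)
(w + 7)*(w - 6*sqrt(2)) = w^2 - 6*sqrt(2)*w + 7*w - 42*sqrt(2)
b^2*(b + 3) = b^3 + 3*b^2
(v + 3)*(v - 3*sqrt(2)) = v^2 - 3*sqrt(2)*v + 3*v - 9*sqrt(2)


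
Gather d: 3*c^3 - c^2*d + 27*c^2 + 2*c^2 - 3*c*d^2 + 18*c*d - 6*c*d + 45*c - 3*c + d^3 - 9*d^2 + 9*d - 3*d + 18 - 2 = 3*c^3 + 29*c^2 + 42*c + d^3 + d^2*(-3*c - 9) + d*(-c^2 + 12*c + 6) + 16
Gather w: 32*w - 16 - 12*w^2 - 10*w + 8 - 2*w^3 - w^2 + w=-2*w^3 - 13*w^2 + 23*w - 8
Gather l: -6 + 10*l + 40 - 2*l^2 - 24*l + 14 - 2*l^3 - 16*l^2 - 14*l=-2*l^3 - 18*l^2 - 28*l + 48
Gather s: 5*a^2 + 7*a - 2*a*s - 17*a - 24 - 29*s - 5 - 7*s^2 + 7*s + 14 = 5*a^2 - 10*a - 7*s^2 + s*(-2*a - 22) - 15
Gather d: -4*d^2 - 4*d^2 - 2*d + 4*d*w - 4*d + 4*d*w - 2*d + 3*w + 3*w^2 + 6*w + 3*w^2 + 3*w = -8*d^2 + d*(8*w - 8) + 6*w^2 + 12*w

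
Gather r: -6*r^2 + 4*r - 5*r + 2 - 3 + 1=-6*r^2 - r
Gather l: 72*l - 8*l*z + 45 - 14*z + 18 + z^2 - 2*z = l*(72 - 8*z) + z^2 - 16*z + 63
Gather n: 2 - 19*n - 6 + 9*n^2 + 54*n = 9*n^2 + 35*n - 4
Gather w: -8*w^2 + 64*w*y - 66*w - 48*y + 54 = -8*w^2 + w*(64*y - 66) - 48*y + 54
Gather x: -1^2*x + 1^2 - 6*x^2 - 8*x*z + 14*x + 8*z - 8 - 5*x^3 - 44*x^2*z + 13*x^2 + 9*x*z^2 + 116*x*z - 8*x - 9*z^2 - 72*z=-5*x^3 + x^2*(7 - 44*z) + x*(9*z^2 + 108*z + 5) - 9*z^2 - 64*z - 7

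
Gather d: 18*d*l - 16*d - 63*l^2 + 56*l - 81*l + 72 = d*(18*l - 16) - 63*l^2 - 25*l + 72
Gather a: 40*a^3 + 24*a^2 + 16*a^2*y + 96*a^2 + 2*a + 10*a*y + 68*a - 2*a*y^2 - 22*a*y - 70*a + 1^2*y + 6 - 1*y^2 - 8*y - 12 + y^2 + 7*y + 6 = 40*a^3 + a^2*(16*y + 120) + a*(-2*y^2 - 12*y)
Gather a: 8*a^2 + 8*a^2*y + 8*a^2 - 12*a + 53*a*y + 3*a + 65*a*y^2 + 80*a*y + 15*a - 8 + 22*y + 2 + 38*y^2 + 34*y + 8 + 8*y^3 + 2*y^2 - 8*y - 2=a^2*(8*y + 16) + a*(65*y^2 + 133*y + 6) + 8*y^3 + 40*y^2 + 48*y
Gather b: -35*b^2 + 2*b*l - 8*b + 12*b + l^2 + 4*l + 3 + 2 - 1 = -35*b^2 + b*(2*l + 4) + l^2 + 4*l + 4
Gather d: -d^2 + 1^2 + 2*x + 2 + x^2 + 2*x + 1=-d^2 + x^2 + 4*x + 4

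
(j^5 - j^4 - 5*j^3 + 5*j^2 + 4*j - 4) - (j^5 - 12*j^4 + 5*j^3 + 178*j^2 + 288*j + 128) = 11*j^4 - 10*j^3 - 173*j^2 - 284*j - 132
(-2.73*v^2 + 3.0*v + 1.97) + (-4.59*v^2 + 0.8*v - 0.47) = -7.32*v^2 + 3.8*v + 1.5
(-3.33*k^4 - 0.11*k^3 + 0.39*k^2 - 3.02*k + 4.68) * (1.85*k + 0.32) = -6.1605*k^5 - 1.2691*k^4 + 0.6863*k^3 - 5.4622*k^2 + 7.6916*k + 1.4976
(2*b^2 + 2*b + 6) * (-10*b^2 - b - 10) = -20*b^4 - 22*b^3 - 82*b^2 - 26*b - 60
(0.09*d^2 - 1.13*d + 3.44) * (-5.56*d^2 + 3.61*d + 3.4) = -0.5004*d^4 + 6.6077*d^3 - 22.8997*d^2 + 8.5764*d + 11.696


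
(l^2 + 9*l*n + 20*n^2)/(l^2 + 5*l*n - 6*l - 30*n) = (l + 4*n)/(l - 6)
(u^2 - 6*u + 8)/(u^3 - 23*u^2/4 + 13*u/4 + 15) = 4*(u - 2)/(4*u^2 - 7*u - 15)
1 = 1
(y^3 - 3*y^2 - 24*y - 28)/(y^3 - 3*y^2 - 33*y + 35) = (y^2 + 4*y + 4)/(y^2 + 4*y - 5)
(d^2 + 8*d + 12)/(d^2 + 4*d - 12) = (d + 2)/(d - 2)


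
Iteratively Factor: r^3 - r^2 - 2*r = (r + 1)*(r^2 - 2*r) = (r - 2)*(r + 1)*(r)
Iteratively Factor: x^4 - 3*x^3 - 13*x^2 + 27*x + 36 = (x + 1)*(x^3 - 4*x^2 - 9*x + 36) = (x - 4)*(x + 1)*(x^2 - 9) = (x - 4)*(x - 3)*(x + 1)*(x + 3)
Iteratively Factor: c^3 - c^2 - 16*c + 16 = (c + 4)*(c^2 - 5*c + 4) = (c - 4)*(c + 4)*(c - 1)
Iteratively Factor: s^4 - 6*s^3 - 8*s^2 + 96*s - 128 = (s - 2)*(s^3 - 4*s^2 - 16*s + 64) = (s - 4)*(s - 2)*(s^2 - 16) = (s - 4)*(s - 2)*(s + 4)*(s - 4)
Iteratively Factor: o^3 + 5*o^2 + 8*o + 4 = (o + 1)*(o^2 + 4*o + 4) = (o + 1)*(o + 2)*(o + 2)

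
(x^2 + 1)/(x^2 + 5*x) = (x^2 + 1)/(x*(x + 5))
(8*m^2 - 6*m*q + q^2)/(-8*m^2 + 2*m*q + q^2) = (-4*m + q)/(4*m + q)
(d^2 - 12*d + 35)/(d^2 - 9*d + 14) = (d - 5)/(d - 2)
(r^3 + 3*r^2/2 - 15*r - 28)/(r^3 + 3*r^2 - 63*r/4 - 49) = 2*(r + 2)/(2*r + 7)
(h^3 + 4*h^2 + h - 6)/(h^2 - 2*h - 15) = (h^2 + h - 2)/(h - 5)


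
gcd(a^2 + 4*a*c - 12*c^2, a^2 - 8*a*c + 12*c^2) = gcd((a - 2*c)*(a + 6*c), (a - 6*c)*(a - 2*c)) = a - 2*c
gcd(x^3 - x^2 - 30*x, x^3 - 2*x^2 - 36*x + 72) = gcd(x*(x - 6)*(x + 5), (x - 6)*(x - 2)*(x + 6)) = x - 6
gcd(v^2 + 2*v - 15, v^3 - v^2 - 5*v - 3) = v - 3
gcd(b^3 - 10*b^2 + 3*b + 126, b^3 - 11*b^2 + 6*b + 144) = b^2 - 3*b - 18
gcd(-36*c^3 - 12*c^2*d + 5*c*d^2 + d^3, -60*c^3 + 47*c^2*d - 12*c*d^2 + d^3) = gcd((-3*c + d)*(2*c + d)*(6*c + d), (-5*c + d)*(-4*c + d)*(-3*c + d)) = 3*c - d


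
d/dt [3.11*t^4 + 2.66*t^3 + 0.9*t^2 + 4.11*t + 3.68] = 12.44*t^3 + 7.98*t^2 + 1.8*t + 4.11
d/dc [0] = 0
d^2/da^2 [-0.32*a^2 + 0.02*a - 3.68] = -0.640000000000000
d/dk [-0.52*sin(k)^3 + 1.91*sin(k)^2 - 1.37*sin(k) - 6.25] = (-1.56*sin(k)^2 + 3.82*sin(k) - 1.37)*cos(k)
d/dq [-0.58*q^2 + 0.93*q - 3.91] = 0.93 - 1.16*q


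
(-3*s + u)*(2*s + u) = -6*s^2 - s*u + u^2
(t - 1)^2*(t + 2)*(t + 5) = t^4 + 5*t^3 - 3*t^2 - 13*t + 10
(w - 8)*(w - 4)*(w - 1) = w^3 - 13*w^2 + 44*w - 32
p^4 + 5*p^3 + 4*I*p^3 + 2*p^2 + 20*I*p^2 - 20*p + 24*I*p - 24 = (p + 2)*(p + 3)*(p + 2*I)^2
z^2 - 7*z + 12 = (z - 4)*(z - 3)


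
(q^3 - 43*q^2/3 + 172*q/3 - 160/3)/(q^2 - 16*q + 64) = (3*q^2 - 19*q + 20)/(3*(q - 8))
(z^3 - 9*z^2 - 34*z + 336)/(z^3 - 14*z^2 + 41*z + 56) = (z + 6)/(z + 1)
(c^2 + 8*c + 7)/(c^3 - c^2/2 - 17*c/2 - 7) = 2*(c + 7)/(2*c^2 - 3*c - 14)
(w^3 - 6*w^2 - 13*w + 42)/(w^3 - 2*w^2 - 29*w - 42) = (w - 2)/(w + 2)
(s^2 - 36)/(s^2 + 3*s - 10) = (s^2 - 36)/(s^2 + 3*s - 10)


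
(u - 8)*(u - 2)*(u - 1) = u^3 - 11*u^2 + 26*u - 16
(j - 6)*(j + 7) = j^2 + j - 42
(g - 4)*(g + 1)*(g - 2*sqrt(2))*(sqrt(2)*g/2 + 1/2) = sqrt(2)*g^4/2 - 3*sqrt(2)*g^3/2 - 3*g^3/2 - 3*sqrt(2)*g^2 + 9*g^2/2 + 3*sqrt(2)*g + 6*g + 4*sqrt(2)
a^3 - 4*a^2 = a^2*(a - 4)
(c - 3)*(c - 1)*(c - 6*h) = c^3 - 6*c^2*h - 4*c^2 + 24*c*h + 3*c - 18*h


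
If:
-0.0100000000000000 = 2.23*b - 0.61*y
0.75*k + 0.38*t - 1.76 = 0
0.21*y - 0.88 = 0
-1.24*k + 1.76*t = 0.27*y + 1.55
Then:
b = 1.14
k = 1.16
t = 2.34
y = 4.19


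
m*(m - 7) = m^2 - 7*m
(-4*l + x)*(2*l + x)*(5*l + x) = -40*l^3 - 18*l^2*x + 3*l*x^2 + x^3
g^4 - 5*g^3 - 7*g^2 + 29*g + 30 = (g - 5)*(g - 3)*(g + 1)*(g + 2)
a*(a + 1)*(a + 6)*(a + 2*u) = a^4 + 2*a^3*u + 7*a^3 + 14*a^2*u + 6*a^2 + 12*a*u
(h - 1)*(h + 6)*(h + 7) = h^3 + 12*h^2 + 29*h - 42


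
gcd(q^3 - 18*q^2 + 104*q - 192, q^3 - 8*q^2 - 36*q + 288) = q^2 - 14*q + 48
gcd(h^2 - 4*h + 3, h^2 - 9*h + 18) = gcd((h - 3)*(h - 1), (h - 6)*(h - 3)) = h - 3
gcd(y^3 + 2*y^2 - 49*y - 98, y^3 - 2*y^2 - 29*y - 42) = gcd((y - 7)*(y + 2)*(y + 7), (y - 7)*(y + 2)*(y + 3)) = y^2 - 5*y - 14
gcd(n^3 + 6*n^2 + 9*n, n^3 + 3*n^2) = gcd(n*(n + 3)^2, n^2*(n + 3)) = n^2 + 3*n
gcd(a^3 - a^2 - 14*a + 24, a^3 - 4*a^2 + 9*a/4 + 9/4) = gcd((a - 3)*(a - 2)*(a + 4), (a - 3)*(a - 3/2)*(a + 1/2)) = a - 3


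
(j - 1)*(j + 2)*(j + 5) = j^3 + 6*j^2 + 3*j - 10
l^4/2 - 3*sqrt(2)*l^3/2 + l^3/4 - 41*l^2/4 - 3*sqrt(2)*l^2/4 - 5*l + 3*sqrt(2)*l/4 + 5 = (l/2 + sqrt(2))*(l - 1/2)*(l + 1)*(l - 5*sqrt(2))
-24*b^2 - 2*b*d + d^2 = (-6*b + d)*(4*b + d)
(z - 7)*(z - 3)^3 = z^4 - 16*z^3 + 90*z^2 - 216*z + 189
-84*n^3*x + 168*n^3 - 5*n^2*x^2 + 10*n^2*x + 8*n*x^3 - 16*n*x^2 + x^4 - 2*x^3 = (-3*n + x)*(4*n + x)*(7*n + x)*(x - 2)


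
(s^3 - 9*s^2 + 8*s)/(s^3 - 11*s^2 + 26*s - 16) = s/(s - 2)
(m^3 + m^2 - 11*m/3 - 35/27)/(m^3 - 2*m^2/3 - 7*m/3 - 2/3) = (m^2 + 2*m/3 - 35/9)/(m^2 - m - 2)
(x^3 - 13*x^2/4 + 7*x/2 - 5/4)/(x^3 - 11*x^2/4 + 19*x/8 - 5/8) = 2*(x - 1)/(2*x - 1)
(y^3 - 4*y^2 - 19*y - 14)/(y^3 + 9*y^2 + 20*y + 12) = (y - 7)/(y + 6)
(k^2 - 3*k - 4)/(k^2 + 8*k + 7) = (k - 4)/(k + 7)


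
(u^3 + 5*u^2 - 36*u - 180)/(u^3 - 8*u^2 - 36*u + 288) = (u + 5)/(u - 8)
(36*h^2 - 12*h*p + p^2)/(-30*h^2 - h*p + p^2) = (-6*h + p)/(5*h + p)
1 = 1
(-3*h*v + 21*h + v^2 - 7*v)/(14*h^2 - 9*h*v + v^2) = (-3*h*v + 21*h + v^2 - 7*v)/(14*h^2 - 9*h*v + v^2)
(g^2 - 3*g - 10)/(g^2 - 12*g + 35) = (g + 2)/(g - 7)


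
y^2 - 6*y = y*(y - 6)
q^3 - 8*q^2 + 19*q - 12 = (q - 4)*(q - 3)*(q - 1)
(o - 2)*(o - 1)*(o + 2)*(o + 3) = o^4 + 2*o^3 - 7*o^2 - 8*o + 12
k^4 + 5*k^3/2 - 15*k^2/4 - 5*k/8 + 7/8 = (k - 1)*(k - 1/2)*(k + 1/2)*(k + 7/2)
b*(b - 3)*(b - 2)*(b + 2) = b^4 - 3*b^3 - 4*b^2 + 12*b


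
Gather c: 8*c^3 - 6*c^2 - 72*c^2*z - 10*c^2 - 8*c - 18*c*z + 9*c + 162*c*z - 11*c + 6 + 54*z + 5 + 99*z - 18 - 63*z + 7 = 8*c^3 + c^2*(-72*z - 16) + c*(144*z - 10) + 90*z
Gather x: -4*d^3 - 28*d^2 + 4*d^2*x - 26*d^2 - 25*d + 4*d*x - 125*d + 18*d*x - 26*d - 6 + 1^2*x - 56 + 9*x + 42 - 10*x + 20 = -4*d^3 - 54*d^2 - 176*d + x*(4*d^2 + 22*d)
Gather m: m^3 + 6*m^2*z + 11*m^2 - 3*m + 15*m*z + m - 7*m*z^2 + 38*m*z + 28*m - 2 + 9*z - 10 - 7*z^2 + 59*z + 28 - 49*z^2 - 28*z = m^3 + m^2*(6*z + 11) + m*(-7*z^2 + 53*z + 26) - 56*z^2 + 40*z + 16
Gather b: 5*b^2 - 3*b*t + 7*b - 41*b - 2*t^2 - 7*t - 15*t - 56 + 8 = 5*b^2 + b*(-3*t - 34) - 2*t^2 - 22*t - 48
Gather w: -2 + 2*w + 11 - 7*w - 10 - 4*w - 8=-9*w - 9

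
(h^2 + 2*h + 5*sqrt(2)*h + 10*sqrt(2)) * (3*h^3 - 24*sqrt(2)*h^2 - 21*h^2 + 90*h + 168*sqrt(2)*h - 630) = 3*h^5 - 15*h^4 - 9*sqrt(2)*h^4 - 192*h^3 + 45*sqrt(2)*h^3 + 750*h^2 + 576*sqrt(2)*h^2 - 2250*sqrt(2)*h + 2100*h - 6300*sqrt(2)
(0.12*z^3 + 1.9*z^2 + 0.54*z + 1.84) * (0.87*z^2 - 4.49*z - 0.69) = 0.1044*z^5 + 1.1142*z^4 - 8.144*z^3 - 2.1348*z^2 - 8.6342*z - 1.2696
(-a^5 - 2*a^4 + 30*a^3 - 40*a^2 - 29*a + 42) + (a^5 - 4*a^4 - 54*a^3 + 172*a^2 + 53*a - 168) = -6*a^4 - 24*a^3 + 132*a^2 + 24*a - 126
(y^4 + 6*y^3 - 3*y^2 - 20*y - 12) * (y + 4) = y^5 + 10*y^4 + 21*y^3 - 32*y^2 - 92*y - 48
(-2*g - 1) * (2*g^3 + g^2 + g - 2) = -4*g^4 - 4*g^3 - 3*g^2 + 3*g + 2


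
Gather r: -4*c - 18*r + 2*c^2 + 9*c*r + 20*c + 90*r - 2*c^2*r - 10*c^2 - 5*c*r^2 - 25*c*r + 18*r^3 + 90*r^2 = -8*c^2 + 16*c + 18*r^3 + r^2*(90 - 5*c) + r*(-2*c^2 - 16*c + 72)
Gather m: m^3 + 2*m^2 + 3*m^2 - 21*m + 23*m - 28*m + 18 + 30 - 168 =m^3 + 5*m^2 - 26*m - 120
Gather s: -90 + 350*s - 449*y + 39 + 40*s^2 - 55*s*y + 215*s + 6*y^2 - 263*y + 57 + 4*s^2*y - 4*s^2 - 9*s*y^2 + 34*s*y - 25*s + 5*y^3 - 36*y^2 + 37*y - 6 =s^2*(4*y + 36) + s*(-9*y^2 - 21*y + 540) + 5*y^3 - 30*y^2 - 675*y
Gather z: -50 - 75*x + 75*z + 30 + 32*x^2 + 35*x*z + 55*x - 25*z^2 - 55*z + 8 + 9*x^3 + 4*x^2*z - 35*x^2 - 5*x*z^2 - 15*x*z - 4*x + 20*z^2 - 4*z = 9*x^3 - 3*x^2 - 24*x + z^2*(-5*x - 5) + z*(4*x^2 + 20*x + 16) - 12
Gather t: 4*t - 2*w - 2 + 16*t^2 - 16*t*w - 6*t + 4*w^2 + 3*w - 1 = 16*t^2 + t*(-16*w - 2) + 4*w^2 + w - 3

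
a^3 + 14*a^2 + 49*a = a*(a + 7)^2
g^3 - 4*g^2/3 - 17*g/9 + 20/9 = (g - 5/3)*(g - 1)*(g + 4/3)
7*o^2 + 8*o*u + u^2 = (o + u)*(7*o + u)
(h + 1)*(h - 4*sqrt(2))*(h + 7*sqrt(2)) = h^3 + h^2 + 3*sqrt(2)*h^2 - 56*h + 3*sqrt(2)*h - 56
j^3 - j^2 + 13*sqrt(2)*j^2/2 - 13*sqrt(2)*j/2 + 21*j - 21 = (j - 1)*(j + 3*sqrt(2))*(j + 7*sqrt(2)/2)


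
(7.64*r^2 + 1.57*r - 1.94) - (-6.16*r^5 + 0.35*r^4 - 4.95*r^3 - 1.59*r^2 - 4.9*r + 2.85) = 6.16*r^5 - 0.35*r^4 + 4.95*r^3 + 9.23*r^2 + 6.47*r - 4.79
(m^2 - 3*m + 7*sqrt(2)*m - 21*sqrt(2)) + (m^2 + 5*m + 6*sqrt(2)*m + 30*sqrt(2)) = 2*m^2 + 2*m + 13*sqrt(2)*m + 9*sqrt(2)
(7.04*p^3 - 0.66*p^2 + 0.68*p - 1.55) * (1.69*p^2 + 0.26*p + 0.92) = 11.8976*p^5 + 0.715*p^4 + 7.4544*p^3 - 3.0499*p^2 + 0.2226*p - 1.426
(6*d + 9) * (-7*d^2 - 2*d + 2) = -42*d^3 - 75*d^2 - 6*d + 18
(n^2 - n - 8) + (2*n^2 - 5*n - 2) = 3*n^2 - 6*n - 10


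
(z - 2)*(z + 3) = z^2 + z - 6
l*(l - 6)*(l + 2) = l^3 - 4*l^2 - 12*l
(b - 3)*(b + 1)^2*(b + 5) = b^4 + 4*b^3 - 10*b^2 - 28*b - 15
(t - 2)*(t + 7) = t^2 + 5*t - 14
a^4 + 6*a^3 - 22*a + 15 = (a - 1)^2*(a + 3)*(a + 5)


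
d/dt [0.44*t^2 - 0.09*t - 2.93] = 0.88*t - 0.09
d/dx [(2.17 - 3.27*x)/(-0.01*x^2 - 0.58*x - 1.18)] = (-0.0327*x^2 + 0.0434000000000001*x + 5.1172)/(0.0001*x^4 + 0.0116*x^3 + 0.36*x^2 + 1.3688*x + 1.3924)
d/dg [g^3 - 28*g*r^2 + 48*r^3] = 3*g^2 - 28*r^2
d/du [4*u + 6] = 4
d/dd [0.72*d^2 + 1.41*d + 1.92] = 1.44*d + 1.41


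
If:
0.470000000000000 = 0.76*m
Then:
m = 0.62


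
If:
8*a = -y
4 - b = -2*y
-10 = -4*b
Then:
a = 3/32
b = 5/2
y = -3/4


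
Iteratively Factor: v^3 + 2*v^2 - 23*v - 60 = (v + 4)*(v^2 - 2*v - 15) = (v + 3)*(v + 4)*(v - 5)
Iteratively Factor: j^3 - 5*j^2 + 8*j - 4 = (j - 2)*(j^2 - 3*j + 2) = (j - 2)*(j - 1)*(j - 2)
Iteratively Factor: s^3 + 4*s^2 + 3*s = (s + 3)*(s^2 + s) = (s + 1)*(s + 3)*(s)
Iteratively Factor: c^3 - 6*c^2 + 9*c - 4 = (c - 1)*(c^2 - 5*c + 4) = (c - 1)^2*(c - 4)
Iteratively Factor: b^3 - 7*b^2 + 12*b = (b)*(b^2 - 7*b + 12) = b*(b - 4)*(b - 3)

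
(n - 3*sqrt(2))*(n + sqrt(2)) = n^2 - 2*sqrt(2)*n - 6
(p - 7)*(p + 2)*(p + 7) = p^3 + 2*p^2 - 49*p - 98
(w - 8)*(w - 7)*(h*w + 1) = h*w^3 - 15*h*w^2 + 56*h*w + w^2 - 15*w + 56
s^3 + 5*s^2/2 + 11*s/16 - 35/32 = (s - 1/2)*(s + 5/4)*(s + 7/4)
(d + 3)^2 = d^2 + 6*d + 9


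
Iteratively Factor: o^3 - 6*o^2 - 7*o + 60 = (o + 3)*(o^2 - 9*o + 20) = (o - 5)*(o + 3)*(o - 4)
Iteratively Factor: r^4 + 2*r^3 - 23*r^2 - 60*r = (r)*(r^3 + 2*r^2 - 23*r - 60) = r*(r + 3)*(r^2 - r - 20) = r*(r - 5)*(r + 3)*(r + 4)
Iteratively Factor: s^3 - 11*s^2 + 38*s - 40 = (s - 2)*(s^2 - 9*s + 20) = (s - 5)*(s - 2)*(s - 4)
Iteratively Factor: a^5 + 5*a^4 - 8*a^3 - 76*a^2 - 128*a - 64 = (a + 2)*(a^4 + 3*a^3 - 14*a^2 - 48*a - 32) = (a + 2)^2*(a^3 + a^2 - 16*a - 16) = (a + 2)^2*(a + 4)*(a^2 - 3*a - 4) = (a + 1)*(a + 2)^2*(a + 4)*(a - 4)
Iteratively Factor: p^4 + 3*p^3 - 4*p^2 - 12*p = (p)*(p^3 + 3*p^2 - 4*p - 12) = p*(p + 2)*(p^2 + p - 6) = p*(p - 2)*(p + 2)*(p + 3)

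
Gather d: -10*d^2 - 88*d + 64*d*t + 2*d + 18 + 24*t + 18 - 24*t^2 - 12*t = -10*d^2 + d*(64*t - 86) - 24*t^2 + 12*t + 36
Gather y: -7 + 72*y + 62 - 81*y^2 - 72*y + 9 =64 - 81*y^2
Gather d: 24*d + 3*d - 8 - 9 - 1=27*d - 18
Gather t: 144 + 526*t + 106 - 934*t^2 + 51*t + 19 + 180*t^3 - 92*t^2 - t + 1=180*t^3 - 1026*t^2 + 576*t + 270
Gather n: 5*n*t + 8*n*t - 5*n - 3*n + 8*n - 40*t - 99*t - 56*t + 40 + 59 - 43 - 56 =13*n*t - 195*t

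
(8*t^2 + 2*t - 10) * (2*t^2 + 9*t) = 16*t^4 + 76*t^3 - 2*t^2 - 90*t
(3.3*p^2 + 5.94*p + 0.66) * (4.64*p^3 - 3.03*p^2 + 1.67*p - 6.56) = 15.312*p^5 + 17.5626*p^4 - 9.4248*p^3 - 13.728*p^2 - 37.8642*p - 4.3296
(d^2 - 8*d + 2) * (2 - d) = -d^3 + 10*d^2 - 18*d + 4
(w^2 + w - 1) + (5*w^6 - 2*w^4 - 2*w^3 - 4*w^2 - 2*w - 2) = 5*w^6 - 2*w^4 - 2*w^3 - 3*w^2 - w - 3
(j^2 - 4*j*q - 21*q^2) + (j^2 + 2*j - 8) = 2*j^2 - 4*j*q + 2*j - 21*q^2 - 8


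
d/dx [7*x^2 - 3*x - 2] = 14*x - 3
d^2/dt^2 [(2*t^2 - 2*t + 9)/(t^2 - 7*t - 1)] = 2*(12*t^3 + 33*t^2 - 195*t + 466)/(t^6 - 21*t^5 + 144*t^4 - 301*t^3 - 144*t^2 - 21*t - 1)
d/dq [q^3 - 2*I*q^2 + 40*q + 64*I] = 3*q^2 - 4*I*q + 40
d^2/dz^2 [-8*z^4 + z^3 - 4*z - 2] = 6*z*(1 - 16*z)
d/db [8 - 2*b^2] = -4*b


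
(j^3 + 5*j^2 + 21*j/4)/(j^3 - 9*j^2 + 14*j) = (j^2 + 5*j + 21/4)/(j^2 - 9*j + 14)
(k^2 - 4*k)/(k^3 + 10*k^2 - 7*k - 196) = k/(k^2 + 14*k + 49)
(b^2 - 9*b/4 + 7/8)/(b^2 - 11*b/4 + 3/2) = (8*b^2 - 18*b + 7)/(2*(4*b^2 - 11*b + 6))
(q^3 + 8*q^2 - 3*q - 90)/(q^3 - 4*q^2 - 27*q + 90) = (q + 6)/(q - 6)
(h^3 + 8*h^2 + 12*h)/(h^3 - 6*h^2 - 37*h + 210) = h*(h + 2)/(h^2 - 12*h + 35)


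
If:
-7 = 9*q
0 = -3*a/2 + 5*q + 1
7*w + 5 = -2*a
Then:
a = -52/27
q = -7/9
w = -31/189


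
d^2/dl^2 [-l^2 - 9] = -2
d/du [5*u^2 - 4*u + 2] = 10*u - 4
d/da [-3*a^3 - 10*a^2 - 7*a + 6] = -9*a^2 - 20*a - 7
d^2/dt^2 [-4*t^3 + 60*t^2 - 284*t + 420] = 120 - 24*t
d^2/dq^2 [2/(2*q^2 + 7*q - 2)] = 4*(-4*q^2 - 14*q + (4*q + 7)^2 + 4)/(2*q^2 + 7*q - 2)^3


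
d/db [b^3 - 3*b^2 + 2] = 3*b*(b - 2)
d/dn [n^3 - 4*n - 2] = 3*n^2 - 4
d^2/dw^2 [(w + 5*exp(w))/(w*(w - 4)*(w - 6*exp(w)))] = (11*w^6*exp(w) + 66*w^5*exp(2*w) - 154*w^5*exp(w) + 6*w^5 - 396*w^4*exp(2*w) + 640*w^4*exp(w) - 24*w^4 + 120*w^3*exp(2*w) - 976*w^3*exp(w) + 32*w^3 + 1080*w^2*exp(3*w) + 2160*w^2*exp(2*w) + 480*w^2*exp(w) - 4320*w*exp(3*w) - 2880*w*exp(2*w) + 5760*exp(3*w))/(w^3*(w^6 - 18*w^5*exp(w) - 12*w^5 + 108*w^4*exp(2*w) + 216*w^4*exp(w) + 48*w^4 - 216*w^3*exp(3*w) - 1296*w^3*exp(2*w) - 864*w^3*exp(w) - 64*w^3 + 2592*w^2*exp(3*w) + 5184*w^2*exp(2*w) + 1152*w^2*exp(w) - 10368*w*exp(3*w) - 6912*w*exp(2*w) + 13824*exp(3*w)))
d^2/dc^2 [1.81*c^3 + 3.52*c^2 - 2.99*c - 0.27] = 10.86*c + 7.04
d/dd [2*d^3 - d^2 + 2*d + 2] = 6*d^2 - 2*d + 2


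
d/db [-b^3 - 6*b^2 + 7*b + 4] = -3*b^2 - 12*b + 7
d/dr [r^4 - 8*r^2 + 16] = 4*r*(r^2 - 4)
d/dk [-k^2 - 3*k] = -2*k - 3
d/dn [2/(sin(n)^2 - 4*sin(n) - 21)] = 4*(2 - sin(n))*cos(n)/((sin(n) - 7)^2*(sin(n) + 3)^2)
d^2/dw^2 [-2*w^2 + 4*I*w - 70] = -4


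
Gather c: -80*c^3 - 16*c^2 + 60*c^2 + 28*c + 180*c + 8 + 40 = -80*c^3 + 44*c^2 + 208*c + 48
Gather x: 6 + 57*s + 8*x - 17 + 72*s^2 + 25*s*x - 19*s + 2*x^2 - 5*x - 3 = 72*s^2 + 38*s + 2*x^2 + x*(25*s + 3) - 14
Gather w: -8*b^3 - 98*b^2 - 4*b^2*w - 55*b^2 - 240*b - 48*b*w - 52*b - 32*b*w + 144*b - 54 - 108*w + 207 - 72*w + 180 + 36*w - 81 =-8*b^3 - 153*b^2 - 148*b + w*(-4*b^2 - 80*b - 144) + 252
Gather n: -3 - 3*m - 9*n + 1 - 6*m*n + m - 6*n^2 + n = -2*m - 6*n^2 + n*(-6*m - 8) - 2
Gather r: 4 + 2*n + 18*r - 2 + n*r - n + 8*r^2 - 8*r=n + 8*r^2 + r*(n + 10) + 2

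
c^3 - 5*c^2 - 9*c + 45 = (c - 5)*(c - 3)*(c + 3)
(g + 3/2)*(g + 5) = g^2 + 13*g/2 + 15/2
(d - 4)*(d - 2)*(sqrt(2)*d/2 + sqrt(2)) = sqrt(2)*d^3/2 - 2*sqrt(2)*d^2 - 2*sqrt(2)*d + 8*sqrt(2)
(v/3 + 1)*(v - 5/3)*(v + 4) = v^3/3 + 16*v^2/9 + v/9 - 20/3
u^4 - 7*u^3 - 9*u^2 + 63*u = u*(u - 7)*(u - 3)*(u + 3)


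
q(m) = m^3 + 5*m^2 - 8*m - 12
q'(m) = 3*m^2 + 10*m - 8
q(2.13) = 3.31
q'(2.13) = 26.91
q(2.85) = 28.96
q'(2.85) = 44.87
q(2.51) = 15.23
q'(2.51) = 36.00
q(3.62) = 72.00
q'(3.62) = 67.51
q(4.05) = 104.04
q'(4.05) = 81.71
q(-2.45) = 22.91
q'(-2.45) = -14.49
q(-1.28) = 4.33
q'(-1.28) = -15.88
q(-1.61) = 9.67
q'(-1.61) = -16.32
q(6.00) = 336.00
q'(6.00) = 160.00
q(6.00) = 336.00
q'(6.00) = 160.00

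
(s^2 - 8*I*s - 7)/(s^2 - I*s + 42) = (s - I)/(s + 6*I)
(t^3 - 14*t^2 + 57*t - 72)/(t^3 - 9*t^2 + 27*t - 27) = (t - 8)/(t - 3)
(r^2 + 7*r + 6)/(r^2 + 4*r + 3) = (r + 6)/(r + 3)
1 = 1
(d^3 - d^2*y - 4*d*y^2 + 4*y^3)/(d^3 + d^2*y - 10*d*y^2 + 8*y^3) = (d + 2*y)/(d + 4*y)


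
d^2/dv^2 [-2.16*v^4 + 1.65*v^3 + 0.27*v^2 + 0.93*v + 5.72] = -25.92*v^2 + 9.9*v + 0.54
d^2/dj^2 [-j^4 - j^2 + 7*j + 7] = -12*j^2 - 2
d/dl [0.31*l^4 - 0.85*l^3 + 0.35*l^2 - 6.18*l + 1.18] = 1.24*l^3 - 2.55*l^2 + 0.7*l - 6.18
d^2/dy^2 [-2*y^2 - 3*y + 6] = -4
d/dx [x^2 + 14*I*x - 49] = 2*x + 14*I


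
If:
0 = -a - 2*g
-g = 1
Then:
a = 2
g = -1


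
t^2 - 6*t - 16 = (t - 8)*(t + 2)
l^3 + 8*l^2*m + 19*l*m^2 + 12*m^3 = (l + m)*(l + 3*m)*(l + 4*m)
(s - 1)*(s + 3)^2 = s^3 + 5*s^2 + 3*s - 9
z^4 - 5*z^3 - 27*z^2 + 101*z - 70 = (z - 7)*(z - 2)*(z - 1)*(z + 5)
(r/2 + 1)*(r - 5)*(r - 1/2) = r^3/2 - 7*r^2/4 - 17*r/4 + 5/2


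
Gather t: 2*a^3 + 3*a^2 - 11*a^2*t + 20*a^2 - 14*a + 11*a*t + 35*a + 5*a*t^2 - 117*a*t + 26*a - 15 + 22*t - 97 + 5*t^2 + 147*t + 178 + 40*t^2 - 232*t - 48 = 2*a^3 + 23*a^2 + 47*a + t^2*(5*a + 45) + t*(-11*a^2 - 106*a - 63) + 18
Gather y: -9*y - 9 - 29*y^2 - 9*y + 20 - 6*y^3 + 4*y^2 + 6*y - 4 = -6*y^3 - 25*y^2 - 12*y + 7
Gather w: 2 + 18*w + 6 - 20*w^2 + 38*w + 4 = -20*w^2 + 56*w + 12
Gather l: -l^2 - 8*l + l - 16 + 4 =-l^2 - 7*l - 12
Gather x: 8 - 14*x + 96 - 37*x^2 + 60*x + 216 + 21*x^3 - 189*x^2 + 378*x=21*x^3 - 226*x^2 + 424*x + 320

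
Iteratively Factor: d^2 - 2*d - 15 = (d - 5)*(d + 3)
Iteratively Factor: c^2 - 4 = (c - 2)*(c + 2)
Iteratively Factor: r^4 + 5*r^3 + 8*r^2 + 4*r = (r + 1)*(r^3 + 4*r^2 + 4*r) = (r + 1)*(r + 2)*(r^2 + 2*r) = r*(r + 1)*(r + 2)*(r + 2)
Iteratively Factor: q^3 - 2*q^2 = (q - 2)*(q^2) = q*(q - 2)*(q)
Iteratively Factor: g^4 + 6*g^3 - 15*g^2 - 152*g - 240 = (g + 4)*(g^3 + 2*g^2 - 23*g - 60) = (g + 4)^2*(g^2 - 2*g - 15) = (g + 3)*(g + 4)^2*(g - 5)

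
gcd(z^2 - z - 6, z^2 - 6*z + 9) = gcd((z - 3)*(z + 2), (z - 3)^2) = z - 3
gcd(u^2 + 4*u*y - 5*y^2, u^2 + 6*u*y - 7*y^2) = -u + y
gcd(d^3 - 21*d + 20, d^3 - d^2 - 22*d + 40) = d^2 + d - 20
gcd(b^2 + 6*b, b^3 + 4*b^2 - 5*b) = b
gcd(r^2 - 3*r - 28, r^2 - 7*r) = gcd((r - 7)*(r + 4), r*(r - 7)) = r - 7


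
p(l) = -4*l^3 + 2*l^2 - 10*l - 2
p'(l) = -12*l^2 + 4*l - 10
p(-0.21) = 0.23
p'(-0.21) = -11.37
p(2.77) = -99.37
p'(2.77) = -90.99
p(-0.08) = -1.19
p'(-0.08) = -10.40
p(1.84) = -38.55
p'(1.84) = -43.27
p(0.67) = -9.01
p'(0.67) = -12.71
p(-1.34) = 24.62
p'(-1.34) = -36.91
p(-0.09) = -1.08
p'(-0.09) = -10.46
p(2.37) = -67.71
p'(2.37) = -67.92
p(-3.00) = 154.00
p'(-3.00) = -130.00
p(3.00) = -122.00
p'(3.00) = -106.00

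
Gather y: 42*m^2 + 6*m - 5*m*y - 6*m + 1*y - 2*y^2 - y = 42*m^2 - 5*m*y - 2*y^2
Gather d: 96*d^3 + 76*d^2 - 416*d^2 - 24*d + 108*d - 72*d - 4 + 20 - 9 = 96*d^3 - 340*d^2 + 12*d + 7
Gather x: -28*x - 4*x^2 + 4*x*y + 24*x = -4*x^2 + x*(4*y - 4)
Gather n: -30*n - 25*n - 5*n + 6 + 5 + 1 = 12 - 60*n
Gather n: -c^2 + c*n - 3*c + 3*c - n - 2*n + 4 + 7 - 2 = -c^2 + n*(c - 3) + 9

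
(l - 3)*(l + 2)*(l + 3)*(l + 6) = l^4 + 8*l^3 + 3*l^2 - 72*l - 108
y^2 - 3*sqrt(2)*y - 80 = (y - 8*sqrt(2))*(y + 5*sqrt(2))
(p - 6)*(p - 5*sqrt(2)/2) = p^2 - 6*p - 5*sqrt(2)*p/2 + 15*sqrt(2)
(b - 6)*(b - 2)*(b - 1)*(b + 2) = b^4 - 7*b^3 + 2*b^2 + 28*b - 24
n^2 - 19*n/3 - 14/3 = (n - 7)*(n + 2/3)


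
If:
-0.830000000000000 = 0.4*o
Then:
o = -2.08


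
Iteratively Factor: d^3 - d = (d - 1)*(d^2 + d) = (d - 1)*(d + 1)*(d)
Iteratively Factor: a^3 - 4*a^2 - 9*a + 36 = (a - 3)*(a^2 - a - 12) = (a - 4)*(a - 3)*(a + 3)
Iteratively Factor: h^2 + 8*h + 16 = (h + 4)*(h + 4)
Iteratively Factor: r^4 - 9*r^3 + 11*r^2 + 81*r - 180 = (r - 4)*(r^3 - 5*r^2 - 9*r + 45) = (r - 5)*(r - 4)*(r^2 - 9) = (r - 5)*(r - 4)*(r + 3)*(r - 3)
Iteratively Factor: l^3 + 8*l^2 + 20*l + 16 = (l + 4)*(l^2 + 4*l + 4) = (l + 2)*(l + 4)*(l + 2)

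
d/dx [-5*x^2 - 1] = -10*x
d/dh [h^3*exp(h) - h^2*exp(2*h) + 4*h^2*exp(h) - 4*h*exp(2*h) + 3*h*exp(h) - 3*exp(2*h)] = (h^3 - 2*h^2*exp(h) + 7*h^2 - 10*h*exp(h) + 11*h - 10*exp(h) + 3)*exp(h)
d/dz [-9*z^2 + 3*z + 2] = 3 - 18*z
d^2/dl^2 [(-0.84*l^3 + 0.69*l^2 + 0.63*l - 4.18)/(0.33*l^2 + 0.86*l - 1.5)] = (-4.44089209850063e-16*l^4 - 2.328558*l^3 + 5.819688*l^2 - 16.586604*l - 5.590856)/(0.035937*l^6 + 0.280962*l^5 + 0.242154*l^4 - 1.918144*l^3 - 1.1007*l^2 + 5.805*l - 3.375)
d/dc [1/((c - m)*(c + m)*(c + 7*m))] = (-(c - m)*(c + m) - (c - m)*(c + 7*m) - (c + m)*(c + 7*m))/((c - m)^2*(c + m)^2*(c + 7*m)^2)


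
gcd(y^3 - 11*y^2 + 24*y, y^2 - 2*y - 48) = y - 8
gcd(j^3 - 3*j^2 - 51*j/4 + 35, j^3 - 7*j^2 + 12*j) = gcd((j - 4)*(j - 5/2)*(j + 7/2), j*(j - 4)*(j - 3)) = j - 4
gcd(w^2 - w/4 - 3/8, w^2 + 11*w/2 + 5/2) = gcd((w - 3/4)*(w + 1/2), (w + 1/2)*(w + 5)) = w + 1/2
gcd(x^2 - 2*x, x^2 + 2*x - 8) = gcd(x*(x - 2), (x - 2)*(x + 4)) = x - 2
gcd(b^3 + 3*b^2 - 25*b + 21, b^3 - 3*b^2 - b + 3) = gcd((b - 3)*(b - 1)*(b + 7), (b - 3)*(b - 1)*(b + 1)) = b^2 - 4*b + 3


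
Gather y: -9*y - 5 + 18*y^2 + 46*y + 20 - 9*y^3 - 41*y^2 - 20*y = -9*y^3 - 23*y^2 + 17*y + 15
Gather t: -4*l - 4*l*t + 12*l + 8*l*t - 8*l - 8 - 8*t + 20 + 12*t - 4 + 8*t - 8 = t*(4*l + 12)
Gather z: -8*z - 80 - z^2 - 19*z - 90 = -z^2 - 27*z - 170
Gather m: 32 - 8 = 24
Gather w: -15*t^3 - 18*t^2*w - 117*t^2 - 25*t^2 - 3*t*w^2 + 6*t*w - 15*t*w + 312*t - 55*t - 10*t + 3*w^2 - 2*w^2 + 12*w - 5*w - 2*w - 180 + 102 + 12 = -15*t^3 - 142*t^2 + 247*t + w^2*(1 - 3*t) + w*(-18*t^2 - 9*t + 5) - 66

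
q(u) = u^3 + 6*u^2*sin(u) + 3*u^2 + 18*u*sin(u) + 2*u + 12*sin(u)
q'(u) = 6*u^2*cos(u) + 3*u^2 + 12*u*sin(u) + 18*u*cos(u) + 6*u + 18*sin(u) + 12*cos(u) + 2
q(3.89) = -5.55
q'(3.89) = -99.91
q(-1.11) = 0.63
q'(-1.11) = -5.42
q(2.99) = 77.57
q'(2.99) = -63.19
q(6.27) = 372.21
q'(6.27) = 517.04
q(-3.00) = -7.69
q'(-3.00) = 1.66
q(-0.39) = -2.62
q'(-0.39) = 0.50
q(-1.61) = 1.81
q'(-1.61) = 1.49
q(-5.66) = -36.81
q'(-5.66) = 118.11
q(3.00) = 76.93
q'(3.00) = -64.18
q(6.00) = 242.12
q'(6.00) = 443.47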